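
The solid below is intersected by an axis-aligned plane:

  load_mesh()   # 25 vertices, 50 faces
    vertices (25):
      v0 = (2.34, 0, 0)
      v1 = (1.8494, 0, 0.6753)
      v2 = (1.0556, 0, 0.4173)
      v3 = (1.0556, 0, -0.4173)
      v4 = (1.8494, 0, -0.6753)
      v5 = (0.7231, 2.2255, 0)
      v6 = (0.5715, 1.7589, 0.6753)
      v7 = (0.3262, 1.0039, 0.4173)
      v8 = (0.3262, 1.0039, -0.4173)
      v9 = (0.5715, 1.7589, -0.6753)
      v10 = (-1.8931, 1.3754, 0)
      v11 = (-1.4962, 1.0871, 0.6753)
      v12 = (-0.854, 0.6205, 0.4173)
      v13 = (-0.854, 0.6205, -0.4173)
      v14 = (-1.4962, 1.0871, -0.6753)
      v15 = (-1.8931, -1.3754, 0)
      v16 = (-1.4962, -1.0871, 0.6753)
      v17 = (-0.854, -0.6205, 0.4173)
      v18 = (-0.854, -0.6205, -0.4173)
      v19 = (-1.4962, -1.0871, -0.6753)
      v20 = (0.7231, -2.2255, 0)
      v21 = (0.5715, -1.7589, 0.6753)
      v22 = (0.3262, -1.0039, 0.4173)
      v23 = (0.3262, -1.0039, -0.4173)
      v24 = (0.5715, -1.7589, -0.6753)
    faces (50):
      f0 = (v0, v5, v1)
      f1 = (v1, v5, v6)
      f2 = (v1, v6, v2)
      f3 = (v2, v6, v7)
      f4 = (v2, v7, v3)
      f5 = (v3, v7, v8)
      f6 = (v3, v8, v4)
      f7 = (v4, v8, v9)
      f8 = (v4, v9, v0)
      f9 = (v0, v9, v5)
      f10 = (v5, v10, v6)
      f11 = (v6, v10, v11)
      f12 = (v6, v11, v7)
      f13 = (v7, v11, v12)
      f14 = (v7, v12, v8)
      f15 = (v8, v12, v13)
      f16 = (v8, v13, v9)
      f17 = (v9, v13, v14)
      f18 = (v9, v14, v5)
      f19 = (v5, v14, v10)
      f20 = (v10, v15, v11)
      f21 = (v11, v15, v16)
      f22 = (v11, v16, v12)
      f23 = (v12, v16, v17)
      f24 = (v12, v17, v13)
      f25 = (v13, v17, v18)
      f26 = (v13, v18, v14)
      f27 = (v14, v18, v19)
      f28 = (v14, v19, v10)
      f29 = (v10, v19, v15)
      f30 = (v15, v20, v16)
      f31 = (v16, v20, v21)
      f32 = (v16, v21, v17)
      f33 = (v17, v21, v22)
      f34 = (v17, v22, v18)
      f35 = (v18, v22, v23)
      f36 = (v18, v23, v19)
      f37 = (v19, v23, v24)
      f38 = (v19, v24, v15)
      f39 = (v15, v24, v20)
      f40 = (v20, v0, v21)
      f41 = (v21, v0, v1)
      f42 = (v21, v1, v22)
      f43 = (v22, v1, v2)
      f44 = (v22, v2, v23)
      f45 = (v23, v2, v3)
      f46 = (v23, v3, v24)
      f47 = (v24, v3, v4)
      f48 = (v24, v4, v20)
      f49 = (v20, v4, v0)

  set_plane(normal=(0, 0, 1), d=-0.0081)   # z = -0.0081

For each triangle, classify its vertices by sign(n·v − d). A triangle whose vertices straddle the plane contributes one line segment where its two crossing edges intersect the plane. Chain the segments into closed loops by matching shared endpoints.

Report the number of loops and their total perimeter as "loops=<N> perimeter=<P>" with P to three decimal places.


loops=2 perimeter=19.924

Straddling triangles (20 of 50):
  (v2,v7,v3) [++-] → (0.697979, 0.492207, -0.0081)–(1.0556, 0, -0.0081)  len=0.6084
  (v3,v7,v8) [-+-] → (0.697979, 0.492207, -0.0081)–(0.3262, 1.0039, -0.0081)  len=0.6325
  (v4,v9,v0) [--+] → (2.31879, 0.0210974, -0.0081)–(2.33412, 0, -0.0081)  len=0.0261
  (v0,v9,v5) [+-+] → (2.31879, 0.0210974, -0.0081)–(0.721282, 2.2199, -0.0081)  len=2.7179
  (v7,v12,v8) [++-] → (-0.252446, 0.815921, -0.0081)–(0.3262, 1.0039, -0.0081)  len=0.6084
  (v8,v12,v13) [-+-] → (-0.252446, 0.815921, -0.0081)–(-0.854, 0.6205, -0.0081)  len=0.6325
  (v9,v14,v5) [--+] → (0.69648, 2.21185, -0.0081)–(0.721282, 2.2199, -0.0081)  len=0.0261
  (v5,v14,v10) [+-+] → (0.69648, 2.21185, -0.0081)–(-1.88834, 1.37194, -0.0081)  len=2.7179
  (v12,v17,v13) [++-] → (-0.854, 0.0120442, -0.0081)–(-0.854, 0.6205, -0.0081)  len=0.6085
  (v13,v17,v18) [-+-] → (-0.854, 0.0120442, -0.0081)–(-0.854, -0.6205, -0.0081)  len=0.6325
  (v14,v19,v10) [--+] → (-1.88834, 1.34586, -0.0081)–(-1.88834, 1.37194, -0.0081)  len=0.0261
  (v10,v19,v15) [+-+] → (-1.88834, 1.34586, -0.0081)–(-1.88834, -1.37194, -0.0081)  len=2.7178
  (v17,v22,v18) [++-] → (-0.275354, -0.808479, -0.0081)–(-0.854, -0.6205, -0.0081)  len=0.6084
  (v18,v22,v23) [-+-] → (-0.275354, -0.808479, -0.0081)–(0.3262, -1.0039, -0.0081)  len=0.6325
  (v19,v24,v15) [--+] → (-1.86354, -1.38, -0.0081)–(-1.88834, -1.37194, -0.0081)  len=0.0261
  (v15,v24,v20) [+-+] → (-1.86354, -1.38, -0.0081)–(0.721282, -2.2199, -0.0081)  len=2.7179
  (v22,v2,v23) [++-] → (0.683821, -0.511693, -0.0081)–(0.3262, -1.0039, -0.0081)  len=0.6084
  (v23,v2,v3) [-+-] → (0.683821, -0.511693, -0.0081)–(1.0556, 0, -0.0081)  len=0.6325
  (v24,v4,v20) [--+] → (0.73661, -2.19881, -0.0081)–(0.721282, -2.2199, -0.0081)  len=0.0261
  (v20,v4,v0) [+-+] → (0.73661, -2.19881, -0.0081)–(2.33412, 0, -0.0081)  len=2.7179

Chained into 2 loop(s):
  loop 1: 10 segments, perimeter = 6.2046
  loop 2: 10 segments, perimeter = 13.7196
Total perimeter = 19.924


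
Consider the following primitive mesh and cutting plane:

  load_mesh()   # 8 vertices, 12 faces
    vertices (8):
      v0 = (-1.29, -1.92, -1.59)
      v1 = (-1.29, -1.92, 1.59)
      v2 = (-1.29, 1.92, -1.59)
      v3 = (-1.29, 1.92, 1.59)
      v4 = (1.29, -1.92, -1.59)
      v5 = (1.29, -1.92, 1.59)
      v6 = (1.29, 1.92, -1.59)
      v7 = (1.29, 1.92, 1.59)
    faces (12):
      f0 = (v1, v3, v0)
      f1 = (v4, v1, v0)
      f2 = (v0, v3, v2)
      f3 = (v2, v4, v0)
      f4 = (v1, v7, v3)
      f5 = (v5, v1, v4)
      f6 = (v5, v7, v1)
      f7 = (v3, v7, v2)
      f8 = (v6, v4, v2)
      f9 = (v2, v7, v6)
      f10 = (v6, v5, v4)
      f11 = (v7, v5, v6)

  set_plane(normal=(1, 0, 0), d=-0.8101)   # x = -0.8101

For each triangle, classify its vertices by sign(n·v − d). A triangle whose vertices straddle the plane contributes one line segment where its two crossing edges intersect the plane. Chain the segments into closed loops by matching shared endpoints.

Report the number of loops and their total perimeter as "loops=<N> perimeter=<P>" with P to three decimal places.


Straddling triangles (8 of 12):
  (v4,v1,v0) [+--] → (-0.8101, -1.92, 0.998495)–(-0.8101, -1.92, -1.59)  len=2.5885
  (v2,v4,v0) [-+-] → (-0.8101, 1.20573, -1.59)–(-0.8101, -1.92, -1.59)  len=3.1257
  (v1,v7,v3) [-+-] → (-0.8101, -1.20573, 1.59)–(-0.8101, 1.92, 1.59)  len=3.1257
  (v5,v1,v4) [+-+] → (-0.8101, -1.92, 1.59)–(-0.8101, -1.92, 0.998495)  len=0.5915
  (v5,v7,v1) [++-] → (-0.8101, -1.20573, 1.59)–(-0.8101, -1.92, 1.59)  len=0.7143
  (v3,v7,v2) [-+-] → (-0.8101, 1.92, 1.59)–(-0.8101, 1.92, -0.998495)  len=2.5885
  (v6,v4,v2) [++-] → (-0.8101, 1.20573, -1.59)–(-0.8101, 1.92, -1.59)  len=0.7143
  (v2,v7,v6) [-++] → (-0.8101, 1.92, -0.998495)–(-0.8101, 1.92, -1.59)  len=0.5915

Chained into 1 loop(s):
  loop 1: 8 segments, perimeter = 14.0400
Total perimeter = 14.040

loops=1 perimeter=14.040


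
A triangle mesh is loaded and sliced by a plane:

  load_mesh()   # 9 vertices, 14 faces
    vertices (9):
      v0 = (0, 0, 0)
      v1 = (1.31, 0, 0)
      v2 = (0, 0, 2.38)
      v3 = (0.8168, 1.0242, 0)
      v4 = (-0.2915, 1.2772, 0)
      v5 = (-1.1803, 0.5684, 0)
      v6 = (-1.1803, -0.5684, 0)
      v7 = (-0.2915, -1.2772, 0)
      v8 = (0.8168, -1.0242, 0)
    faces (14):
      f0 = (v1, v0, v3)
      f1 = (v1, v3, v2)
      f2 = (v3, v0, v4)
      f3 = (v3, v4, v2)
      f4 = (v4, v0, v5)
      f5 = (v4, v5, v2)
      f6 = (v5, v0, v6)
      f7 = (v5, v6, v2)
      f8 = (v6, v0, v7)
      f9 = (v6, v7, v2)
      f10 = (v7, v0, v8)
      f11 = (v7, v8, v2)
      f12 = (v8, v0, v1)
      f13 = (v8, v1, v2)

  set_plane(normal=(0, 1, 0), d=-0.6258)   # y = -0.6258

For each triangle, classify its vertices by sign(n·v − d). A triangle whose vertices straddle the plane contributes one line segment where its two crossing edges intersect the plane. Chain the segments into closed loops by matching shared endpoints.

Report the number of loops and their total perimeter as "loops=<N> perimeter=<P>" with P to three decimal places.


loops=1 perimeter=5.428

Straddling triangles (6 of 14):
  (v6,v0,v7) [++-] → (-0.142829, -0.6258, 0)–(-1.10832, -0.6258, 0)  len=0.9655
  (v6,v7,v2) [+-+] → (-1.10832, -0.6258, 0)–(-0.142829, -0.6258, 1.21385)  len=1.5510
  (v7,v0,v8) [-+-] → (-0.142829, -0.6258, 0)–(0.499076, -0.6258, 0)  len=0.6419
  (v7,v8,v2) [--+] → (0.499076, -0.6258, 0.925788)–(-0.142829, -0.6258, 1.21385)  len=0.7036
  (v8,v0,v1) [-++] → (0.499076, -0.6258, 0)–(1.00865, -0.6258, 0)  len=0.5096
  (v8,v1,v2) [-++] → (1.00865, -0.6258, 0)–(0.499076, -0.6258, 0.925788)  len=1.0568

Chained into 1 loop(s):
  loop 1: 6 segments, perimeter = 5.4283
Total perimeter = 5.428


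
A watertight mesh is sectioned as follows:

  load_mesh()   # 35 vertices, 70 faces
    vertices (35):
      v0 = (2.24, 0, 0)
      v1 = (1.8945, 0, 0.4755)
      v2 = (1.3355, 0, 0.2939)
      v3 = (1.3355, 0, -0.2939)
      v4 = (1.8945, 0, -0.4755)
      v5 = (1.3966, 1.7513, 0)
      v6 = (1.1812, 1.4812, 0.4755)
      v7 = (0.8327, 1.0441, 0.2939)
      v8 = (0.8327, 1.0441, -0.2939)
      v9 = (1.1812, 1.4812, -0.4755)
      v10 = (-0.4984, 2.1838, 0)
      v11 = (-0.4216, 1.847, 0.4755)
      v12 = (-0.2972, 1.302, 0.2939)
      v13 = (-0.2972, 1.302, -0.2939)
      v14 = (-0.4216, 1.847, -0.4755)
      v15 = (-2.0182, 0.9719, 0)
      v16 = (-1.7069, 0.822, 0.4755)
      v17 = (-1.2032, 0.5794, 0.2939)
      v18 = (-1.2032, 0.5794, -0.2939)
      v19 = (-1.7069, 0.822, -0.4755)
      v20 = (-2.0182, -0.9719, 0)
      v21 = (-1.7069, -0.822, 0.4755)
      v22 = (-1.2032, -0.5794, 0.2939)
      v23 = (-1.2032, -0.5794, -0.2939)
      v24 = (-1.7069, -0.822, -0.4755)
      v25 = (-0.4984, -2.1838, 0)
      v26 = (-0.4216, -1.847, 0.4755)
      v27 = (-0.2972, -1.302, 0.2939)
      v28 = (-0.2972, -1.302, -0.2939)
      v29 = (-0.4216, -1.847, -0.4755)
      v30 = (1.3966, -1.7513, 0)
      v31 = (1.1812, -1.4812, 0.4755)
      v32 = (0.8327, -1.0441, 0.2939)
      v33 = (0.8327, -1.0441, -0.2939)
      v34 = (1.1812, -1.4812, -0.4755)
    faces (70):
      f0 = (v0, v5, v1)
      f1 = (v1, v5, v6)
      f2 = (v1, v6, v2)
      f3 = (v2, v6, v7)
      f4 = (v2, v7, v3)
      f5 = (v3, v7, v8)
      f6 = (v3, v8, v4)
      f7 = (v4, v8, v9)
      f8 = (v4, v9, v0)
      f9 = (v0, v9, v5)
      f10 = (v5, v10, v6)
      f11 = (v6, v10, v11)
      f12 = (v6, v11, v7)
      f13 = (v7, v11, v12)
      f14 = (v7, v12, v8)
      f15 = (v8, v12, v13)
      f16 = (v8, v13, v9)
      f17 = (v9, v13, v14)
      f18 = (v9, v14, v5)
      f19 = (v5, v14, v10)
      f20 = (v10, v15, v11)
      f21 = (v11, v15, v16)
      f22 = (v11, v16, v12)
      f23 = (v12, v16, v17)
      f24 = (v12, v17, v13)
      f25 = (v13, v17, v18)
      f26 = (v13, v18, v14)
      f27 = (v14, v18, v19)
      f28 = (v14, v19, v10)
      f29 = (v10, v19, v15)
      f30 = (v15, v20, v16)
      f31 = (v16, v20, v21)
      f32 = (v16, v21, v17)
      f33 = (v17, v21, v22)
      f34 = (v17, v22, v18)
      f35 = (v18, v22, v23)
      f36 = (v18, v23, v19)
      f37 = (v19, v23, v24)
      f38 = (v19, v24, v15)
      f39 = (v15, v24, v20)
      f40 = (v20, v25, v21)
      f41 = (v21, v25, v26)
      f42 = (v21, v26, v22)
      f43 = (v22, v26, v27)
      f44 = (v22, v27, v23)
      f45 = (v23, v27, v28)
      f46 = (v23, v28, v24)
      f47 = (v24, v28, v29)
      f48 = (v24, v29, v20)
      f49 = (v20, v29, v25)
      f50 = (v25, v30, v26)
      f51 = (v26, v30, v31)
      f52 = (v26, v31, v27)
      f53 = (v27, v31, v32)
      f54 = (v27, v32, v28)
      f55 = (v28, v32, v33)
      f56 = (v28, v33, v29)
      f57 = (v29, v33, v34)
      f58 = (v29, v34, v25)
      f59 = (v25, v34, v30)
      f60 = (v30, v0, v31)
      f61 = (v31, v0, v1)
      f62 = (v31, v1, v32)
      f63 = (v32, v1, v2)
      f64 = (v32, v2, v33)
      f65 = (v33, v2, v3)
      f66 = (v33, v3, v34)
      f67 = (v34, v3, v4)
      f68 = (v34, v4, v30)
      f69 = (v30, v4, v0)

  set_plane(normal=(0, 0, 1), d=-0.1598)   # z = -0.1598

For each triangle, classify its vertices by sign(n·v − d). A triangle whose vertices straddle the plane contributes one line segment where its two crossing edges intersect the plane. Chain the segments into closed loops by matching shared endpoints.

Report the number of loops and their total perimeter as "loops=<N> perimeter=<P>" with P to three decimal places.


loops=2 perimeter=21.013

Straddling triangles (28 of 70):
  (v2,v7,v3) [++-] → (1.22079, 0.2382, -0.1598)–(1.3355, 0, -0.1598)  len=0.2644
  (v3,v7,v8) [-+-] → (1.22079, 0.2382, -0.1598)–(0.8327, 1.0441, -0.1598)  len=0.8945
  (v4,v9,v0) [--+] → (1.88417, 0.497783, -0.1598)–(2.12389, 0, -0.1598)  len=0.5525
  (v0,v9,v5) [+-+] → (1.88417, 0.497783, -0.1598)–(1.32421, 1.66053, -0.1598)  len=1.2906
  (v7,v12,v8) [++-] → (0.574926, 1.10294, -0.1598)–(0.8327, 1.0441, -0.1598)  len=0.2644
  (v8,v12,v13) [-+-] → (0.574926, 1.10294, -0.1598)–(-0.2972, 1.302, -0.1598)  len=0.8946
  (v9,v14,v5) [--+] → (0.785562, 1.78346, -0.1598)–(1.32421, 1.66053, -0.1598)  len=0.5525
  (v5,v14,v10) [+-+] → (0.785562, 1.78346, -0.1598)–(-0.47259, 2.07061, -0.1598)  len=1.2905
  (v12,v17,v13) [++-] → (-0.503894, 1.13715, -0.1598)–(-0.2972, 1.302, -0.1598)  len=0.2644
  (v13,v17,v18) [-+-] → (-0.503894, 1.13715, -0.1598)–(-1.2032, 0.5794, -0.1598)  len=0.8945
  (v14,v19,v10) [--+] → (-0.904537, 1.72614, -0.1598)–(-0.47259, 2.07061, -0.1598)  len=0.5525
  (v10,v19,v15) [+-+] → (-0.904537, 1.72614, -0.1598)–(-1.91358, 0.921524, -0.1598)  len=1.2906
  (v17,v22,v18) [++-] → (-1.2032, 0.315033, -0.1598)–(-1.2032, 0.5794, -0.1598)  len=0.2644
  (v18,v22,v23) [-+-] → (-1.2032, 0.315033, -0.1598)–(-1.2032, -0.5794, -0.1598)  len=0.8944
  (v19,v24,v15) [--+] → (-1.91358, 0.369029, -0.1598)–(-1.91358, 0.921524, -0.1598)  len=0.5525
  (v15,v24,v20) [+-+] → (-1.91358, 0.369029, -0.1598)–(-1.91358, -0.921524, -0.1598)  len=1.2906
  (v22,v27,v23) [++-] → (-0.996506, -0.744253, -0.1598)–(-1.2032, -0.5794, -0.1598)  len=0.2644
  (v23,v27,v28) [-+-] → (-0.996506, -0.744253, -0.1598)–(-0.2972, -1.302, -0.1598)  len=0.8945
  (v24,v29,v20) [--+] → (-1.48163, -1.26599, -0.1598)–(-1.91358, -0.921524, -0.1598)  len=0.5525
  (v20,v29,v25) [+-+] → (-1.48163, -1.26599, -0.1598)–(-0.47259, -2.07061, -0.1598)  len=1.2906
  (v27,v32,v28) [++-] → (-0.0394259, -1.24316, -0.1598)–(-0.2972, -1.302, -0.1598)  len=0.2644
  (v28,v32,v33) [-+-] → (-0.0394259, -1.24316, -0.1598)–(0.8327, -1.0441, -0.1598)  len=0.8946
  (v29,v34,v25) [--+] → (0.0660586, -1.94768, -0.1598)–(-0.47259, -2.07061, -0.1598)  len=0.5525
  (v25,v34,v30) [+-+] → (0.0660586, -1.94768, -0.1598)–(1.32421, -1.66053, -0.1598)  len=1.2905
  (v32,v2,v33) [++-] → (0.947408, -0.8059, -0.1598)–(0.8327, -1.0441, -0.1598)  len=0.2644
  (v33,v2,v3) [-+-] → (0.947408, -0.8059, -0.1598)–(1.3355, 0, -0.1598)  len=0.8945
  (v34,v4,v30) [--+] → (1.56393, -1.16275, -0.1598)–(1.32421, -1.66053, -0.1598)  len=0.5525
  (v30,v4,v0) [+-+] → (1.56393, -1.16275, -0.1598)–(2.12389, 0, -0.1598)  len=1.2906

Chained into 2 loop(s):
  loop 1: 14 segments, perimeter = 8.1122
  loop 2: 14 segments, perimeter = 12.9013
Total perimeter = 21.013


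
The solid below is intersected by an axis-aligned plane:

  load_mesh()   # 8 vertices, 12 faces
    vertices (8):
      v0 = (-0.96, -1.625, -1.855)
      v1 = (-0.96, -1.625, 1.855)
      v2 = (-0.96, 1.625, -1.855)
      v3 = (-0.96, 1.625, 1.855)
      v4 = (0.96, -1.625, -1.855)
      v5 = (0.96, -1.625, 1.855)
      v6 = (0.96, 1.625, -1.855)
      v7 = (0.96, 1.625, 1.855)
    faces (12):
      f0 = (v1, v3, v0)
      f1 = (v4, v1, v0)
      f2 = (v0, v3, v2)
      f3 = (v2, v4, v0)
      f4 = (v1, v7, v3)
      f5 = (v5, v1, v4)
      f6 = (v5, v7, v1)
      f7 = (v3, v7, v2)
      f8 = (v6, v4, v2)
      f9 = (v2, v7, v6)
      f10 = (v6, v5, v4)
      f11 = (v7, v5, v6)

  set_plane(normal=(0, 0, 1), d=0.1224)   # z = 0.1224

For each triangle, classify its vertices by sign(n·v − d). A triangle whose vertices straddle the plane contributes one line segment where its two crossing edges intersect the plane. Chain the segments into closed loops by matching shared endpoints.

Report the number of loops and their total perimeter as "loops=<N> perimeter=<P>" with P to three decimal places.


loops=1 perimeter=10.340

Straddling triangles (8 of 12):
  (v1,v3,v0) [++-] → (-0.96, 0.107224, 0.1224)–(-0.96, -1.625, 0.1224)  len=1.7322
  (v4,v1,v0) [-+-] → (-0.0633445, -1.625, 0.1224)–(-0.96, -1.625, 0.1224)  len=0.8967
  (v0,v3,v2) [-+-] → (-0.96, 0.107224, 0.1224)–(-0.96, 1.625, 0.1224)  len=1.5178
  (v5,v1,v4) [++-] → (-0.0633445, -1.625, 0.1224)–(0.96, -1.625, 0.1224)  len=1.0233
  (v3,v7,v2) [++-] → (0.0633445, 1.625, 0.1224)–(-0.96, 1.625, 0.1224)  len=1.0233
  (v2,v7,v6) [-+-] → (0.0633445, 1.625, 0.1224)–(0.96, 1.625, 0.1224)  len=0.8967
  (v6,v5,v4) [-+-] → (0.96, -0.107224, 0.1224)–(0.96, -1.625, 0.1224)  len=1.5178
  (v7,v5,v6) [++-] → (0.96, -0.107224, 0.1224)–(0.96, 1.625, 0.1224)  len=1.7322

Chained into 1 loop(s):
  loop 1: 8 segments, perimeter = 10.3400
Total perimeter = 10.340


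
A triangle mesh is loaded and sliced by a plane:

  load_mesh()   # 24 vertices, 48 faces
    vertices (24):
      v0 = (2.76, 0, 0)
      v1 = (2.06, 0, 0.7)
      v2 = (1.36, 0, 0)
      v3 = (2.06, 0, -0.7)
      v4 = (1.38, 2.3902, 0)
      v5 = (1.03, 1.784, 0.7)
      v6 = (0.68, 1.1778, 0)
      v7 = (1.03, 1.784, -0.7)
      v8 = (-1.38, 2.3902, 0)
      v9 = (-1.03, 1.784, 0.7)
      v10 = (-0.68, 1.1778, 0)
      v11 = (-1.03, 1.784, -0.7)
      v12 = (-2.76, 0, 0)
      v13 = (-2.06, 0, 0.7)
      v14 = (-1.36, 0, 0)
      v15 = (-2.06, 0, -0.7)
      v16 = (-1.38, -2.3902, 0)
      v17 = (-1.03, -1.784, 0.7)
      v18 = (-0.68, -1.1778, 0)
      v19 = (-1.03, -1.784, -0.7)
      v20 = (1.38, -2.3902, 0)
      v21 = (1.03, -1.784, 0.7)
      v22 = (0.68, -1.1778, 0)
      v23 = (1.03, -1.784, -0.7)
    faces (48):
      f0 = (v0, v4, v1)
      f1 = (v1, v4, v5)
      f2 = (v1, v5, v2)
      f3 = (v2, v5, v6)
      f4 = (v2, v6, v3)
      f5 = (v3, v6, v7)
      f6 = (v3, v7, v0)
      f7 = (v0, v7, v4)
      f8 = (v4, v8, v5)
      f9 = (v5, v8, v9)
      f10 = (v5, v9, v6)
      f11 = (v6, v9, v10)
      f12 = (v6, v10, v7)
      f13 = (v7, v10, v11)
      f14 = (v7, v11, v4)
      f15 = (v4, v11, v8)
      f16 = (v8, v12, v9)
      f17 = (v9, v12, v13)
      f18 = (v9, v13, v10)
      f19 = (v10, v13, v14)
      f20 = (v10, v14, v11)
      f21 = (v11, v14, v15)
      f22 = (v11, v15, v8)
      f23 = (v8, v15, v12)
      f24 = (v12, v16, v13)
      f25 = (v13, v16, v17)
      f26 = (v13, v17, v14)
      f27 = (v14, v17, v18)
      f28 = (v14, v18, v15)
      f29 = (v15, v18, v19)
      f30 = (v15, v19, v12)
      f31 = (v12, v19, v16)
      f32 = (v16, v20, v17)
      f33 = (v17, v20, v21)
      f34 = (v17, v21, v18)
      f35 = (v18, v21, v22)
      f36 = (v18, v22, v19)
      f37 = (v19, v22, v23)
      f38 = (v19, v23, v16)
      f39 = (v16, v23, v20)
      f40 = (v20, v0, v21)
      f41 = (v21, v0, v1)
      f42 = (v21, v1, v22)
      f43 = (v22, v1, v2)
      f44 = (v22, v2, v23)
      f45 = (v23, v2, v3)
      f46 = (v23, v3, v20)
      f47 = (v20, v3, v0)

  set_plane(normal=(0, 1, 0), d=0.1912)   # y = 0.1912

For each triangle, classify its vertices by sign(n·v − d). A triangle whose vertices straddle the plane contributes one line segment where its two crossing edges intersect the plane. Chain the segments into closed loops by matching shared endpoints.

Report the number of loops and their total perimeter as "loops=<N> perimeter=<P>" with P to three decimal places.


Straddling triangles (16 of 48):
  (v0,v4,v1) [-+-] → (2.64961, 0.1912, 0)–(2.0056, 0.1912, 0.644005)  len=0.9108
  (v1,v4,v5) [-++] → (2.0056, 0.1912, 0.644005)–(1.94961, 0.1912, 0.7)  len=0.0792
  (v1,v5,v2) [-+-] → (1.94961, 0.1912, 0.7)–(1.32463, 0.1912, 0.0750224)  len=0.8839
  (v2,v5,v6) [-++] → (1.32463, 0.1912, 0.0750224)–(1.24961, 0.1912, 0)  len=0.1061
  (v2,v6,v3) [-+-] → (1.24961, 0.1912, 0)–(1.83598, 0.1912, -0.586364)  len=0.8292
  (v3,v6,v7) [-++] → (1.83598, 0.1912, -0.586364)–(1.94961, 0.1912, -0.7)  len=0.1607
  (v3,v7,v0) [-+-] → (1.94961, 0.1912, -0.7)–(2.57459, 0.1912, -0.0750224)  len=0.8839
  (v0,v7,v4) [-++] → (2.57459, 0.1912, -0.0750224)–(2.64961, 0.1912, 0)  len=0.1061
  (v8,v12,v9) [+-+] → (-2.64961, 0.1912, 0)–(-2.57459, 0.1912, 0.0750224)  len=0.1061
  (v9,v12,v13) [+--] → (-2.57459, 0.1912, 0.0750224)–(-1.94961, 0.1912, 0.7)  len=0.8839
  (v9,v13,v10) [+-+] → (-1.94961, 0.1912, 0.7)–(-1.83598, 0.1912, 0.586364)  len=0.1607
  (v10,v13,v14) [+--] → (-1.83598, 0.1912, 0.586364)–(-1.24961, 0.1912, 0)  len=0.8292
  (v10,v14,v11) [+-+] → (-1.24961, 0.1912, 0)–(-1.32463, 0.1912, -0.0750224)  len=0.1061
  (v11,v14,v15) [+--] → (-1.32463, 0.1912, -0.0750224)–(-1.94961, 0.1912, -0.7)  len=0.8839
  (v11,v15,v8) [+-+] → (-1.94961, 0.1912, -0.7)–(-2.0056, 0.1912, -0.644005)  len=0.0792
  (v8,v15,v12) [+--] → (-2.0056, 0.1912, -0.644005)–(-2.64961, 0.1912, 0)  len=0.9108

Chained into 2 loop(s):
  loop 1: 8 segments, perimeter = 3.9598
  loop 2: 8 segments, perimeter = 3.9598
Total perimeter = 7.920

loops=2 perimeter=7.920


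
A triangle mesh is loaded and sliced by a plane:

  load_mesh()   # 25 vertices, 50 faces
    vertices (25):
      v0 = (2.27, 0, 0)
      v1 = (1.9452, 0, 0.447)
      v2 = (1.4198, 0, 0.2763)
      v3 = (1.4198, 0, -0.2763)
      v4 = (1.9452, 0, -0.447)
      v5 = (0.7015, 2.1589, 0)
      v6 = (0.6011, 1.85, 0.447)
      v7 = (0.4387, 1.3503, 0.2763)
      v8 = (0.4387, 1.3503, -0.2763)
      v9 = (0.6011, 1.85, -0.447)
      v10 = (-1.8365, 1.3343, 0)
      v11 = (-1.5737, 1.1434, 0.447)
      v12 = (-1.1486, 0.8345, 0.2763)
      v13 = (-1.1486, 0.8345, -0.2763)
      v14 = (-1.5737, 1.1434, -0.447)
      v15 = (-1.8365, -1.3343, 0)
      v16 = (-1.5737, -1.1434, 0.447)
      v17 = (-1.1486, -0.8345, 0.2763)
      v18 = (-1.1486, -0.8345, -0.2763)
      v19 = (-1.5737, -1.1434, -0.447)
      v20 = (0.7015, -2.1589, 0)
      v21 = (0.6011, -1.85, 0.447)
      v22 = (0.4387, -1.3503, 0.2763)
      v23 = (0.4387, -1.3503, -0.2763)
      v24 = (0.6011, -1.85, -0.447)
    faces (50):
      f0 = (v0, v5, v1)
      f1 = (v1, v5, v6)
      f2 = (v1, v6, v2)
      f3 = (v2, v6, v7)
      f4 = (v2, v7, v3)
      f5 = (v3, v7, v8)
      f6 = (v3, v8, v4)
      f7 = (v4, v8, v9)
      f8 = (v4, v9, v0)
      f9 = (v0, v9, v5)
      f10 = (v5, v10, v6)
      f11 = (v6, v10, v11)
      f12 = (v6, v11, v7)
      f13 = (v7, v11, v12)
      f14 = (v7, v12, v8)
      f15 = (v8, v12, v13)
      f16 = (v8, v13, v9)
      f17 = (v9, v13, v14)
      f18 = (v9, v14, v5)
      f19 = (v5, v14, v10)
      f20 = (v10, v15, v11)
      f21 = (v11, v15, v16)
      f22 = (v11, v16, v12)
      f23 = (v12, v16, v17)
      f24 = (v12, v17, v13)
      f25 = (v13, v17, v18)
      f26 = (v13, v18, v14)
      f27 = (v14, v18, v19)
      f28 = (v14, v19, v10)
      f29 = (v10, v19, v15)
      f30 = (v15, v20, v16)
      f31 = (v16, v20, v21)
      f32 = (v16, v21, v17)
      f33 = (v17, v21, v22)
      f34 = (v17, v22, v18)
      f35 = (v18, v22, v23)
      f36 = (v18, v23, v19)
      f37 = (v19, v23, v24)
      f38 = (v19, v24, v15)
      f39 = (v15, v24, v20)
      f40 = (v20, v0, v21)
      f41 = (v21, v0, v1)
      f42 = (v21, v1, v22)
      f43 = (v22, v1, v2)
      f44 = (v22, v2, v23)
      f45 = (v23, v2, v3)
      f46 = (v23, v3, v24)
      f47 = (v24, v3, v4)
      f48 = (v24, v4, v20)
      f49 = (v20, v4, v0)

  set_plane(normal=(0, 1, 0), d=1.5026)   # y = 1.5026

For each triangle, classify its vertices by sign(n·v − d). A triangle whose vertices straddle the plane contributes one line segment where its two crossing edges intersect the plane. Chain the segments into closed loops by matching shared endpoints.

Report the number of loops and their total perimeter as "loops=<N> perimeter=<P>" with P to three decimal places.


loops=1 perimeter=5.722

Straddling triangles (14 of 50):
  (v0,v5,v1) [-+-] → (1.17832, 1.5026, 0)–(1.07958, 1.5026, 0.135887)  len=0.1680
  (v1,v5,v6) [-++] → (1.07958, 1.5026, 0.135887)–(0.8535, 1.5026, 0.447)  len=0.3846
  (v1,v6,v2) [-+-] → (0.8535, 1.5026, 0.447)–(0.754839, 1.5026, 0.414945)  len=0.1037
  (v2,v6,v7) [-+-] → (0.754839, 1.5026, 0.414945)–(0.488197, 1.5026, 0.328326)  len=0.2804
  (v4,v8,v9) [--+] → (0.488197, 1.5026, -0.328326)–(0.8535, 1.5026, -0.447)  len=0.3841
  (v4,v9,v0) [-+-] → (0.8535, 1.5026, -0.447)–(0.914492, 1.5026, -0.363061)  len=0.1038
  (v0,v9,v5) [-++] → (0.914492, 1.5026, -0.363061)–(1.17832, 1.5026, 0)  len=0.4488
  (v5,v10,v6) [+-+] → (-1.3185, 1.5026, 0)–(-1.04098, 1.5026, 0.14588)  len=0.3135
  (v6,v10,v11) [+--] → (-1.04098, 1.5026, 0.14588)–(-0.468141, 1.5026, 0.447)  len=0.6472
  (v6,v11,v7) [+--] → (-0.468141, 1.5026, 0.447)–(0.488197, 1.5026, 0.328326)  len=0.9637
  (v8,v13,v9) [--+] → (0.00253202, 1.5026, -0.388604)–(0.488197, 1.5026, -0.328326)  len=0.4894
  (v9,v13,v14) [+--] → (0.00253202, 1.5026, -0.388604)–(-0.468141, 1.5026, -0.447)  len=0.4743
  (v9,v14,v5) [+-+] → (-0.468141, 1.5026, -0.447)–(-0.768922, 1.5026, -0.288888)  len=0.3398
  (v5,v14,v10) [+--] → (-0.768922, 1.5026, -0.288888)–(-1.3185, 1.5026, 0)  len=0.6209

Chained into 1 loop(s):
  loop 1: 14 segments, perimeter = 5.7220
Total perimeter = 5.722


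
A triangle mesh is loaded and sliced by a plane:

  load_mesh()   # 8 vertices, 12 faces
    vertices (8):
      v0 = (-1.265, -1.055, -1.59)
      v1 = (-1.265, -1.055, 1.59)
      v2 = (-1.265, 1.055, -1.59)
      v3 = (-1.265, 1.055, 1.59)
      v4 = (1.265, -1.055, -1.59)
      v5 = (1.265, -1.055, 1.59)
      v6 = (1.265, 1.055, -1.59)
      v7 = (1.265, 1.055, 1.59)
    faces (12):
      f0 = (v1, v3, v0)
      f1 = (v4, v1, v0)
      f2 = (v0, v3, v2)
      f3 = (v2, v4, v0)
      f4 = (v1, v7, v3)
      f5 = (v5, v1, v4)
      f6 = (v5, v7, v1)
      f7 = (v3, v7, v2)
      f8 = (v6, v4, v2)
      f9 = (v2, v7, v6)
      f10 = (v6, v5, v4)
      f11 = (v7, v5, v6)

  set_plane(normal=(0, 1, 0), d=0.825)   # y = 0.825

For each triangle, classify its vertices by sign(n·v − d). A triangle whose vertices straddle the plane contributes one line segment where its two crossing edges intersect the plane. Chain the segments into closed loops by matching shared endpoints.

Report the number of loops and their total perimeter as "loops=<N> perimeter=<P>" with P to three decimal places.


Straddling triangles (8 of 12):
  (v1,v3,v0) [-+-] → (-1.265, 0.825, 1.59)–(-1.265, 0.825, 1.24336)  len=0.3466
  (v0,v3,v2) [-++] → (-1.265, 0.825, 1.24336)–(-1.265, 0.825, -1.59)  len=2.8334
  (v2,v4,v0) [+--] → (-0.989218, 0.825, -1.59)–(-1.265, 0.825, -1.59)  len=0.2758
  (v1,v7,v3) [-++] → (0.989218, 0.825, 1.59)–(-1.265, 0.825, 1.59)  len=2.2542
  (v5,v7,v1) [-+-] → (1.265, 0.825, 1.59)–(0.989218, 0.825, 1.59)  len=0.2758
  (v6,v4,v2) [+-+] → (1.265, 0.825, -1.59)–(-0.989218, 0.825, -1.59)  len=2.2542
  (v6,v5,v4) [+--] → (1.265, 0.825, -1.24336)–(1.265, 0.825, -1.59)  len=0.3466
  (v7,v5,v6) [+-+] → (1.265, 0.825, 1.59)–(1.265, 0.825, -1.24336)  len=2.8334

Chained into 1 loop(s):
  loop 1: 8 segments, perimeter = 11.4200
Total perimeter = 11.420

loops=1 perimeter=11.420


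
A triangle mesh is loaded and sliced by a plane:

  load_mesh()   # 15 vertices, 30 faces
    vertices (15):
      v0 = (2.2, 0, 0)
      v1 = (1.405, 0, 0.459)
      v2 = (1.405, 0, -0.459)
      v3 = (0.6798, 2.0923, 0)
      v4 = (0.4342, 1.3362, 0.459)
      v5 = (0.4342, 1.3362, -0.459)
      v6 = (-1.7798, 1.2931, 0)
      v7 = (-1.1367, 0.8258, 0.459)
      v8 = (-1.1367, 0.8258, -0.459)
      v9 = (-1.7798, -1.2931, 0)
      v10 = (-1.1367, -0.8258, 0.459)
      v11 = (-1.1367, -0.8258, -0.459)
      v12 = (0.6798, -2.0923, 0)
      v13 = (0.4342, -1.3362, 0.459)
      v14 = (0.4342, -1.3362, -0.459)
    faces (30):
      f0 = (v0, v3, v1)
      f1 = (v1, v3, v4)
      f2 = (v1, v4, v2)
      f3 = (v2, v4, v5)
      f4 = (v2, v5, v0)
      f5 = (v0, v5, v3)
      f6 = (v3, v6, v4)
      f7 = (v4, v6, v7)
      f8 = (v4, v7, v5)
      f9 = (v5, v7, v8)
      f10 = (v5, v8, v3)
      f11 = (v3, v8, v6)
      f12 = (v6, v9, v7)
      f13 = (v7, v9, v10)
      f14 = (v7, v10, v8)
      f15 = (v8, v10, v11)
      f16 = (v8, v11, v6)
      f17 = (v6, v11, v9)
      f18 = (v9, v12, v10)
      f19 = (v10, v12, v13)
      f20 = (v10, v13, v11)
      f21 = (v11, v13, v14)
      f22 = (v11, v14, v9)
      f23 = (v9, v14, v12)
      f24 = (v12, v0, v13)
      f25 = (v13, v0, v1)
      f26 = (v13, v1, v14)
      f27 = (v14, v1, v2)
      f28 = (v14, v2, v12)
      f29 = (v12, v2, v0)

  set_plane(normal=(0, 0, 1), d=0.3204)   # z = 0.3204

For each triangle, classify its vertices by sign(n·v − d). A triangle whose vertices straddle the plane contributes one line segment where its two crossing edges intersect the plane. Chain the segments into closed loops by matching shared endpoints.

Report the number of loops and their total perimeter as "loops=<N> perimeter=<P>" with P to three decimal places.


Straddling triangles (20 of 30):
  (v0,v3,v1) [--+] → (1.18602, 0.631793, 0.3204)–(1.64506, 0, 0.3204)  len=0.7809
  (v1,v3,v4) [+-+] → (1.18602, 0.631793, 0.3204)–(0.508362, 1.56451, 0.3204)  len=1.1529
  (v1,v4,v2) [++-] → (0.580772, 1.13446, 0.3204)–(1.405, 0, 0.3204)  len=1.4023
  (v2,v4,v5) [-+-] → (0.580772, 1.13446, 0.3204)–(0.4342, 1.3362, 0.3204)  len=0.2494
  (v3,v6,v4) [--+] → (-0.234341, 1.32319, 0.3204)–(0.508362, 1.56451, 0.3204)  len=0.7809
  (v4,v6,v7) [+-+] → (-0.234341, 1.32319, 0.3204)–(-1.33089, 0.966906, 0.3204)  len=1.1530
  (v4,v7,v5) [++-] → (-0.899525, 0.90286, 0.3204)–(0.4342, 1.3362, 0.3204)  len=1.4024
  (v5,v7,v8) [-+-] → (-0.899525, 0.90286, 0.3204)–(-1.1367, 0.8258, 0.3204)  len=0.2494
  (v6,v9,v7) [--+] → (-1.33089, 0.185975, 0.3204)–(-1.33089, 0.966906, 0.3204)  len=0.7809
  (v7,v9,v10) [+-+] → (-1.33089, 0.185975, 0.3204)–(-1.33089, -0.966906, 0.3204)  len=1.1529
  (v7,v10,v8) [++-] → (-1.1367, -0.576441, 0.3204)–(-1.1367, 0.8258, 0.3204)  len=1.4022
  (v8,v10,v11) [-+-] → (-1.1367, -0.576441, 0.3204)–(-1.1367, -0.8258, 0.3204)  len=0.2494
  (v9,v12,v10) [--+] → (-0.588188, -1.20823, 0.3204)–(-1.33089, -0.966906, 0.3204)  len=0.7809
  (v10,v12,v13) [+-+] → (-0.588188, -1.20823, 0.3204)–(0.508362, -1.56451, 0.3204)  len=1.1530
  (v10,v13,v11) [++-] → (0.197025, -1.25914, 0.3204)–(-1.1367, -0.8258, 0.3204)  len=1.4024
  (v11,v13,v14) [-+-] → (0.197025, -1.25914, 0.3204)–(0.4342, -1.3362, 0.3204)  len=0.2494
  (v12,v0,v13) [--+] → (0.967402, -0.93272, 0.3204)–(0.508362, -1.56451, 0.3204)  len=0.7809
  (v13,v0,v1) [+-+] → (0.967402, -0.93272, 0.3204)–(1.64506, 0, 0.3204)  len=1.1529
  (v13,v1,v14) [++-] → (1.25843, -0.20174, 0.3204)–(0.4342, -1.3362, 0.3204)  len=1.4023
  (v14,v1,v2) [-+-] → (1.25843, -0.20174, 0.3204)–(1.405, 0, 0.3204)  len=0.2494

Chained into 2 loop(s):
  loop 1: 10 segments, perimeter = 9.6693
  loop 2: 10 segments, perimeter = 8.2583
Total perimeter = 17.928

loops=2 perimeter=17.928


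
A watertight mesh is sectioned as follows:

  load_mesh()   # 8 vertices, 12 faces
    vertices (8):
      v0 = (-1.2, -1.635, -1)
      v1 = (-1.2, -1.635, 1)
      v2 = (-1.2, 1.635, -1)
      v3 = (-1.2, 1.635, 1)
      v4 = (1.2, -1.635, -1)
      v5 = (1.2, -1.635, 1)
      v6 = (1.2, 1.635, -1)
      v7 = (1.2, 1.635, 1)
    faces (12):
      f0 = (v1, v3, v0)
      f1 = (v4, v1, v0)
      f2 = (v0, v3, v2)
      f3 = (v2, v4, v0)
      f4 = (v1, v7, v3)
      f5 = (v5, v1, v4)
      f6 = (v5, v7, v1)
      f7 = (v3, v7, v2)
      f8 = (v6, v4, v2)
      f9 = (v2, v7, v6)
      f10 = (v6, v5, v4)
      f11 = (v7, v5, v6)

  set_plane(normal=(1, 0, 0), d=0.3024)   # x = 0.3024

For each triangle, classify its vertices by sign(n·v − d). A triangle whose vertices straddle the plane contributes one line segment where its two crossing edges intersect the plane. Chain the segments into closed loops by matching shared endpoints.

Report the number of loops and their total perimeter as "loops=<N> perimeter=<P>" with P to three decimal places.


Straddling triangles (8 of 12):
  (v4,v1,v0) [+--] → (0.3024, -1.635, -0.252)–(0.3024, -1.635, -1)  len=0.7480
  (v2,v4,v0) [-+-] → (0.3024, -0.41202, -1)–(0.3024, -1.635, -1)  len=1.2230
  (v1,v7,v3) [-+-] → (0.3024, 0.41202, 1)–(0.3024, 1.635, 1)  len=1.2230
  (v5,v1,v4) [+-+] → (0.3024, -1.635, 1)–(0.3024, -1.635, -0.252)  len=1.2520
  (v5,v7,v1) [++-] → (0.3024, 0.41202, 1)–(0.3024, -1.635, 1)  len=2.0470
  (v3,v7,v2) [-+-] → (0.3024, 1.635, 1)–(0.3024, 1.635, 0.252)  len=0.7480
  (v6,v4,v2) [++-] → (0.3024, -0.41202, -1)–(0.3024, 1.635, -1)  len=2.0470
  (v2,v7,v6) [-++] → (0.3024, 1.635, 0.252)–(0.3024, 1.635, -1)  len=1.2520

Chained into 1 loop(s):
  loop 1: 8 segments, perimeter = 10.5400
Total perimeter = 10.540

loops=1 perimeter=10.540


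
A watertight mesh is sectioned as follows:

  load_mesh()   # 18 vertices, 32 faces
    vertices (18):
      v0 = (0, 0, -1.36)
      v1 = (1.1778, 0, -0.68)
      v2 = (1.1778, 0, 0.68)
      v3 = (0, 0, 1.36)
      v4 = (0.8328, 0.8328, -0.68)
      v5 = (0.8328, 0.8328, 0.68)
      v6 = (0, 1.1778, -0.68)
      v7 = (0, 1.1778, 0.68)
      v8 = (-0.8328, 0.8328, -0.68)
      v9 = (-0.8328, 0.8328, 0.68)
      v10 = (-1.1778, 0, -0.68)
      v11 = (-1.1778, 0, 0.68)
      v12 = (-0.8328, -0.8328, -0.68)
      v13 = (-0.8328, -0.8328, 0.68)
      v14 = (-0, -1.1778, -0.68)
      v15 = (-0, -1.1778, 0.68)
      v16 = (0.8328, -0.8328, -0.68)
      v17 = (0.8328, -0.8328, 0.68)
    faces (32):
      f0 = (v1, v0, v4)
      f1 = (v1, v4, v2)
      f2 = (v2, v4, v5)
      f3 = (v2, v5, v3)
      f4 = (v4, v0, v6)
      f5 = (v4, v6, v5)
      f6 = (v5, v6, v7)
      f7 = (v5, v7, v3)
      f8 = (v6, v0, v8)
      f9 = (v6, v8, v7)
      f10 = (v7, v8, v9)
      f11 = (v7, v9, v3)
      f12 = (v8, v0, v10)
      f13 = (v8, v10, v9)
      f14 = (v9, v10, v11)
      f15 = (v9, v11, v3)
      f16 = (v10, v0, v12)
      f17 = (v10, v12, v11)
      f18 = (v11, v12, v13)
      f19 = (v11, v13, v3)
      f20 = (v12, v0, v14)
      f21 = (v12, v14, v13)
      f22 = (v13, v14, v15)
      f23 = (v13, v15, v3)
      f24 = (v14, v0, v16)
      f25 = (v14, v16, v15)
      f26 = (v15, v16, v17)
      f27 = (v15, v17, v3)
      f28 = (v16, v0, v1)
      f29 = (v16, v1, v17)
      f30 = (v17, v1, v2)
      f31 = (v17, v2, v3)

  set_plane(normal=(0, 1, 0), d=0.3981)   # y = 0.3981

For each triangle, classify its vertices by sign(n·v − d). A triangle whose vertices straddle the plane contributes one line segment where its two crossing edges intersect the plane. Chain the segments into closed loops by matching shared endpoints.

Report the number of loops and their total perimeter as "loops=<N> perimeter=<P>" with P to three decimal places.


loops=1 perimeter=7.197

Straddling triangles (12 of 32):
  (v1,v0,v4) [--+] → (0.3981, 0.3981, -1.03494)–(1.01288, 0.3981, -0.68)  len=0.7099
  (v1,v4,v2) [-+-] → (1.01288, 0.3981, -0.68)–(1.01288, 0.3981, 0.0298847)  len=0.7099
  (v2,v4,v5) [-++] → (1.01288, 0.3981, 0.0298847)–(1.01288, 0.3981, 0.68)  len=0.6501
  (v2,v5,v3) [-+-] → (1.01288, 0.3981, 0.68)–(0.3981, 0.3981, 1.03494)  len=0.7099
  (v4,v0,v6) [+-+] → (0.3981, 0.3981, -1.03494)–(0, 0.3981, -1.13016)  len=0.4093
  (v5,v7,v3) [++-] → (0, 0.3981, 1.13016)–(0.3981, 0.3981, 1.03494)  len=0.4093
  (v6,v0,v8) [+-+] → (0, 0.3981, -1.13016)–(-0.3981, 0.3981, -1.03494)  len=0.4093
  (v7,v9,v3) [++-] → (-0.3981, 0.3981, 1.03494)–(0, 0.3981, 1.13016)  len=0.4093
  (v8,v0,v10) [+--] → (-0.3981, 0.3981, -1.03494)–(-1.01288, 0.3981, -0.68)  len=0.7099
  (v8,v10,v9) [+-+] → (-1.01288, 0.3981, -0.68)–(-1.01288, 0.3981, -0.0298847)  len=0.6501
  (v9,v10,v11) [+--] → (-1.01288, 0.3981, -0.0298847)–(-1.01288, 0.3981, 0.68)  len=0.7099
  (v9,v11,v3) [+--] → (-1.01288, 0.3981, 0.68)–(-0.3981, 0.3981, 1.03494)  len=0.7099

Chained into 1 loop(s):
  loop 1: 12 segments, perimeter = 7.1969
Total perimeter = 7.197


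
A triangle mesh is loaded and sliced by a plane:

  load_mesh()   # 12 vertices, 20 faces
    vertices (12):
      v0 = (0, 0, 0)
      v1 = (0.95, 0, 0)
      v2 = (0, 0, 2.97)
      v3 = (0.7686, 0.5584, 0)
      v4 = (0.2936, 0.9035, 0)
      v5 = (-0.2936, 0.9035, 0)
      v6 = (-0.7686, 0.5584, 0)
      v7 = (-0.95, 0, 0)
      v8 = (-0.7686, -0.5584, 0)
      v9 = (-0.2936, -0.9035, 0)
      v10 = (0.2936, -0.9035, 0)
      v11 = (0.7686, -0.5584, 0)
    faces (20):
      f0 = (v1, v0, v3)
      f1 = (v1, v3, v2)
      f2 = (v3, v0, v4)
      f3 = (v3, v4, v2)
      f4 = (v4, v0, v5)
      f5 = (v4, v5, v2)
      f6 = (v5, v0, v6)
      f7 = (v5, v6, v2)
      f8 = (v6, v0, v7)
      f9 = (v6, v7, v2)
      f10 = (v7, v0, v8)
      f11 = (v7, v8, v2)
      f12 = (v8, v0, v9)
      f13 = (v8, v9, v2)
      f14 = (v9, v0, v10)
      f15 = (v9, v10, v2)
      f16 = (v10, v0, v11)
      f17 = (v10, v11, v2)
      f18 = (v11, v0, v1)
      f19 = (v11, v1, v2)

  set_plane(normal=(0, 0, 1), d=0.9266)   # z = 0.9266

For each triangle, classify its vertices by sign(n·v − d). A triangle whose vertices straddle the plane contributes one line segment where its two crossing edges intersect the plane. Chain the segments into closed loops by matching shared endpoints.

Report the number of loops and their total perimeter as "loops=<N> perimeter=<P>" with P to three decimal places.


Straddling triangles (10 of 20):
  (v1,v3,v2) [--+] → (0.528807, 0.384187, 0.9266)–(0.653613, 0, 0.9266)  len=0.4040
  (v3,v4,v2) [--+] → (0.202001, 0.62162, 0.9266)–(0.528807, 0.384187, 0.9266)  len=0.4040
  (v4,v5,v2) [--+] → (-0.202001, 0.62162, 0.9266)–(0.202001, 0.62162, 0.9266)  len=0.4040
  (v5,v6,v2) [--+] → (-0.528807, 0.384187, 0.9266)–(-0.202001, 0.62162, 0.9266)  len=0.4040
  (v6,v7,v2) [--+] → (-0.653613, 0, 0.9266)–(-0.528807, 0.384187, 0.9266)  len=0.4040
  (v7,v8,v2) [--+] → (-0.528807, -0.384187, 0.9266)–(-0.653613, 0, 0.9266)  len=0.4040
  (v8,v9,v2) [--+] → (-0.202001, -0.62162, 0.9266)–(-0.528807, -0.384187, 0.9266)  len=0.4040
  (v9,v10,v2) [--+] → (0.202001, -0.62162, 0.9266)–(-0.202001, -0.62162, 0.9266)  len=0.4040
  (v10,v11,v2) [--+] → (0.528807, -0.384187, 0.9266)–(0.202001, -0.62162, 0.9266)  len=0.4040
  (v11,v1,v2) [--+] → (0.653613, 0, 0.9266)–(0.528807, -0.384187, 0.9266)  len=0.4040

Chained into 1 loop(s):
  loop 1: 10 segments, perimeter = 4.0396
Total perimeter = 4.040

loops=1 perimeter=4.040


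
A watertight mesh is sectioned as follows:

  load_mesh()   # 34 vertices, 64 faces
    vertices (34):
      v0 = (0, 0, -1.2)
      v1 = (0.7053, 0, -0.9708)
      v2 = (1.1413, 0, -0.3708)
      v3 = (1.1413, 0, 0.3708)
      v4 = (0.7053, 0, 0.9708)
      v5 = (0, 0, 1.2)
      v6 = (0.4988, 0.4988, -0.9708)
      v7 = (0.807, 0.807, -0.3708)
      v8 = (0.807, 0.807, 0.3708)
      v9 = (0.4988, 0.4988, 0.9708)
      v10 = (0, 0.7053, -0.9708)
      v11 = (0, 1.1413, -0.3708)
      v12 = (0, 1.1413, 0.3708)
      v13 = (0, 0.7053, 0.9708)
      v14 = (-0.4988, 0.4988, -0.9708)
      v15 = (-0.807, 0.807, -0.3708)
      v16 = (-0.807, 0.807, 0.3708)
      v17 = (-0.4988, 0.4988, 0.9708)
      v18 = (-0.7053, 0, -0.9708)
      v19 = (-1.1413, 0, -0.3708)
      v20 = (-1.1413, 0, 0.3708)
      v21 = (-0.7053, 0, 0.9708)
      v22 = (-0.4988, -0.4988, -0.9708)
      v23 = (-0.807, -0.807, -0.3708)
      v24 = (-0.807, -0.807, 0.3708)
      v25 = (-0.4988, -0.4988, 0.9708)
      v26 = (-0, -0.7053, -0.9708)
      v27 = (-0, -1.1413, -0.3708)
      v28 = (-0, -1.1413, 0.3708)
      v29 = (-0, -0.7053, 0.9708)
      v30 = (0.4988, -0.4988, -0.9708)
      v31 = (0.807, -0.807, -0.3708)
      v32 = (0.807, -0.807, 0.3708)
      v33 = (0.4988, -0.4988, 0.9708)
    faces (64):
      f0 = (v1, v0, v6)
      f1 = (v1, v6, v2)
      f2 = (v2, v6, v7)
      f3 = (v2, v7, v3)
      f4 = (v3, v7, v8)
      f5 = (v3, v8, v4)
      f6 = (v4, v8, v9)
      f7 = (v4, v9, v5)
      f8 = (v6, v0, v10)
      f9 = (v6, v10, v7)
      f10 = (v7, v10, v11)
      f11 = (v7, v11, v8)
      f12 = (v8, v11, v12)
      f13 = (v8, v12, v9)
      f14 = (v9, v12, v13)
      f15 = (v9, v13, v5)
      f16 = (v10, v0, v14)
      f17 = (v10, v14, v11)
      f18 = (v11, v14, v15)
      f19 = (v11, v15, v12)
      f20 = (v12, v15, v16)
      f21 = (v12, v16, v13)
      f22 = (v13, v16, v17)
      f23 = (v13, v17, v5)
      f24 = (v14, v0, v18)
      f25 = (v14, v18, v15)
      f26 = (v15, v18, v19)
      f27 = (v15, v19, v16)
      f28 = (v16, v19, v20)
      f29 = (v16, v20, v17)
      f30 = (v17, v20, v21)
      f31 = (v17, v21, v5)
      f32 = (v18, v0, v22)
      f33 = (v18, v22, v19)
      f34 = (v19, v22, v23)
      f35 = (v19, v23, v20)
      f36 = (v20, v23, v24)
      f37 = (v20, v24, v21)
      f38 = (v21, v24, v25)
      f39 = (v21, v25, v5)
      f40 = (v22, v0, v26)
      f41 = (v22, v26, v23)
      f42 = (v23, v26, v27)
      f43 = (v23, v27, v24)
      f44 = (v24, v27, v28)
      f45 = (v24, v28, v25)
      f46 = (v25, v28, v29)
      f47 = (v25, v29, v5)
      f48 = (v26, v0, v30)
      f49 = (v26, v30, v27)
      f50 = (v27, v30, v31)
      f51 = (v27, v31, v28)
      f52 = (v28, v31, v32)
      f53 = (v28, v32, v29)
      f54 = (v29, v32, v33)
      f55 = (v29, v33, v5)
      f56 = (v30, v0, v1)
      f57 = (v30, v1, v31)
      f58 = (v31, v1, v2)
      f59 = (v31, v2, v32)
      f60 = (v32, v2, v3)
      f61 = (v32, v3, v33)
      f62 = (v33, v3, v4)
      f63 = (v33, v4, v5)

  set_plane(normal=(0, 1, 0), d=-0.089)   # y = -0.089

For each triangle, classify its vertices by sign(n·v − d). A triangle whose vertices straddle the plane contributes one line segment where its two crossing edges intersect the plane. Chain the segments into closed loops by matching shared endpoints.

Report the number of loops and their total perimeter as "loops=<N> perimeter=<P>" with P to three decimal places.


loops=1 perimeter=7.246

Straddling triangles (20 of 64):
  (v18,v0,v22) [++-] → (-0.089, -0.089, -1.1591)–(-0.668455, -0.089, -0.9708)  len=0.6093
  (v18,v22,v19) [+-+] → (-0.668455, -0.089, -0.9708)–(-1.02666, -0.089, -0.477857)  len=0.6093
  (v19,v22,v23) [+--] → (-1.02666, -0.089, -0.477857)–(-1.10443, -0.089, -0.3708)  len=0.1323
  (v19,v23,v20) [+-+] → (-1.10443, -0.089, -0.3708)–(-1.10443, -0.089, 0.289013)  len=0.6598
  (v20,v23,v24) [+--] → (-1.10443, -0.089, 0.289013)–(-1.10443, -0.089, 0.3708)  len=0.0818
  (v20,v24,v21) [+-+] → (-1.10443, -0.089, 0.3708)–(-0.716516, -0.089, 0.904629)  len=0.6599
  (v21,v24,v25) [+--] → (-0.716516, -0.089, 0.904629)–(-0.668455, -0.089, 0.9708)  len=0.0818
  (v21,v25,v5) [+-+] → (-0.668455, -0.089, 0.9708)–(-0.089, -0.089, 1.1591)  len=0.6093
  (v22,v0,v26) [-+-] → (-0.089, -0.089, -1.1591)–(0, -0.089, -1.17108)  len=0.0898
  (v25,v29,v5) [--+] → (0, -0.089, 1.17108)–(-0.089, -0.089, 1.1591)  len=0.0898
  (v26,v0,v30) [-+-] → (0, -0.089, -1.17108)–(0.089, -0.089, -1.1591)  len=0.0898
  (v29,v33,v5) [--+] → (0.089, -0.089, 1.1591)–(0, -0.089, 1.17108)  len=0.0898
  (v30,v0,v1) [-++] → (0.089, -0.089, -1.1591)–(0.668455, -0.089, -0.9708)  len=0.6093
  (v30,v1,v31) [-+-] → (0.668455, -0.089, -0.9708)–(0.716516, -0.089, -0.904629)  len=0.0818
  (v31,v1,v2) [-++] → (0.716516, -0.089, -0.904629)–(1.10443, -0.089, -0.3708)  len=0.6599
  (v31,v2,v32) [-+-] → (1.10443, -0.089, -0.3708)–(1.10443, -0.089, -0.289013)  len=0.0818
  (v32,v2,v3) [-++] → (1.10443, -0.089, -0.289013)–(1.10443, -0.089, 0.3708)  len=0.6598
  (v32,v3,v33) [-+-] → (1.10443, -0.089, 0.3708)–(1.02666, -0.089, 0.477857)  len=0.1323
  (v33,v3,v4) [-++] → (1.02666, -0.089, 0.477857)–(0.668455, -0.089, 0.9708)  len=0.6093
  (v33,v4,v5) [-++] → (0.668455, -0.089, 0.9708)–(0.089, -0.089, 1.1591)  len=0.6093

Chained into 1 loop(s):
  loop 1: 20 segments, perimeter = 7.2462
Total perimeter = 7.246
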